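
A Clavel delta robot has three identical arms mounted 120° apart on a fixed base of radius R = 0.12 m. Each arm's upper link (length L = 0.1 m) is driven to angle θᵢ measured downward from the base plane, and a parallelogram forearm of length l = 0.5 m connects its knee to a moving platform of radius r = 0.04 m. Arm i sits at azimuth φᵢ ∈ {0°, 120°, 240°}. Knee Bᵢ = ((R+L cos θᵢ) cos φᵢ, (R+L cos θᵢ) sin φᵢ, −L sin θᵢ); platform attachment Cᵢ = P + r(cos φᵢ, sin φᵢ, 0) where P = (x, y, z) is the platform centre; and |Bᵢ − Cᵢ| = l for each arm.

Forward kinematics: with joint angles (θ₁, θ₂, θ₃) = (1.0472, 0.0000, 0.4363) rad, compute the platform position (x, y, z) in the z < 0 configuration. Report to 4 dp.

O1 = (0.1300·cos0.0°, 0.1300·sin0.0°, -0.0866) = (0.1300, 0.0000, -0.0866)
arm 2 at φ=120.0°: e+L cos θ2 = 0.1800;  O2 = (-0.0900, 0.1559, 0.0000)
arm 3 at φ=240.0°: e+L cos θ3 = 0.1706;  O3 = (-0.0853, -0.1478, -0.0423)
|O₂|²−|O₁|² = 0.0080;  |O₃|²−|O₁|² = 0.0065
plane₁₂: -0.4400x+0.3118y+0.1732z = 0.0080
Cramer: x(z) = -0.0166+0.2983z;  y(z) = 0.0022-0.1346z
sphere 1 gives Az²+Bz+C=0 with A=1.1071, B=0.0851, C=-0.2210;  B²−4AC=0.9859;  roots -0.4869, 0.4100;  negative root z = -0.4869
x = -0.1619, y = 0.0677

(-0.1619, 0.0677, -0.4869)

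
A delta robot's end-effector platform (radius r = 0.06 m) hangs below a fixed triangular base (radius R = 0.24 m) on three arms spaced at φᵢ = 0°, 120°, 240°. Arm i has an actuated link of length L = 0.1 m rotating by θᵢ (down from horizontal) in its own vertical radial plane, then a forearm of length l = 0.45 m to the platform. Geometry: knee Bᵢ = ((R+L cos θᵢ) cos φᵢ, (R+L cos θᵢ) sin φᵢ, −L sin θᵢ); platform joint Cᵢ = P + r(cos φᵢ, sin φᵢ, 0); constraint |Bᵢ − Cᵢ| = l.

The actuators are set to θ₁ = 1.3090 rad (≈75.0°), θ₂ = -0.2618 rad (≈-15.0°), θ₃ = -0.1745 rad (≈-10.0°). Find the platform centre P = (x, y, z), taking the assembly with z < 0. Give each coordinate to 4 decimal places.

φ1=0.0°: virtual centre (0.2059, 0.0000, -0.0966), radius l
arm 2 at φ=120.0°: (R−r)+L cos θ2 = 0.2766;  O2 = (-0.1383, 0.2395, 0.0259)
φ3=240.0°: virtual centre (-0.1392, -0.2412, 0.0174), radius l
|O₂|²−|O₁|² = 0.0255;  |O₃|²−|O₁|² = 0.0261
linear system: -0.6884x+0.4791y = 0.0255−0.2449z; -0.6902x+-0.4823y = 0.0261−0.2279z
Cramer: x(z) = -0.0374+0.3430z;  y(z) = -0.0006-0.0184z
into |P−O₁|² = l²: 1.1180z² + 0.0263z + -0.1340 = 0;  Δ = 0.5998;  z = -0.3581 or 0.3346 → z<0 root = -0.3581
x = -0.1603, y = 0.0060

(-0.1603, 0.0060, -0.3581)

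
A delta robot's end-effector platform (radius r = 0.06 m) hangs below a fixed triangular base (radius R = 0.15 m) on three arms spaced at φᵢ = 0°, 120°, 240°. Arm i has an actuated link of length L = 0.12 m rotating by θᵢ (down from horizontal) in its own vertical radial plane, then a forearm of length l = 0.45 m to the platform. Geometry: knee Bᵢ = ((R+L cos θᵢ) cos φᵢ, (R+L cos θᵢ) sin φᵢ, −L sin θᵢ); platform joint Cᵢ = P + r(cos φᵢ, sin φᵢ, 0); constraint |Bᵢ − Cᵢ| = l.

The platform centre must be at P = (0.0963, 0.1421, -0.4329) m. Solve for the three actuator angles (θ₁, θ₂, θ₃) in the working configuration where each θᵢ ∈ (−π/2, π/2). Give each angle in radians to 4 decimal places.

rotate P by −φ1: (0.0963, 0.1421, -0.4329)
  A cos θ + B sin θ = C:  -0.0063·cos θ + -0.4329·sin θ = -0.0814
  √(A²+B²)=0.4329;  θ1 = -1.5853+1.7599 ≈ 0.1746
rotate P by −φ2: (0.0749, -0.1544, -0.4329)
  A cos θ + B sin θ = C:  0.0151·cos θ + -0.4329·sin θ = -0.0974
  γ=atan2(-0.4329,0.0151)=-1.5360;  ψ=arccos(-0.2249)=1.7977;  θ2=γ+ψ≈0.2617
φ3=240.0° → target in arm frame (-0.1712, 0.0123)
  A cos θ + B sin θ = C:  0.2612·cos θ + -0.4329·sin θ = -0.2820
  γ=atan2(-0.4329,0.2612)=-1.0279;  ψ=arccos(-0.5578)=2.1625;  θ3=γ+ψ≈1.1347

θ₁ = 0.1746, θ₂ = 0.2617, θ₃ = 1.1347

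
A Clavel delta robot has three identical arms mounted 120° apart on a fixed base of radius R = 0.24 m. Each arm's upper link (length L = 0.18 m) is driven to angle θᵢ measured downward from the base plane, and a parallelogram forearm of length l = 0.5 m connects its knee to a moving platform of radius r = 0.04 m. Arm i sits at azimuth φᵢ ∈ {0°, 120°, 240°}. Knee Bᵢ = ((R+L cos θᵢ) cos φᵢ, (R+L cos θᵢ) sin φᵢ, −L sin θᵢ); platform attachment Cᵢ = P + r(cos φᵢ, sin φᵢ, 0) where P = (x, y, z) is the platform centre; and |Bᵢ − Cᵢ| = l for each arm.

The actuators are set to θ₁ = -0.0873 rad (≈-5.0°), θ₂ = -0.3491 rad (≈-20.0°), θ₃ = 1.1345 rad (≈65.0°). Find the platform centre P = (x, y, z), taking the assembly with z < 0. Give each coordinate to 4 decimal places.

(0.0760, 0.1766, -0.3404)

arm 1 at φ=0.0°: (R−r)+L cos θ1 = 0.3793;  centre 1 = (0.3793, 0.0000, 0.0157)
centre 2 = (0.3691·cos120.0°, 0.3691·sin120.0°, 0.0616) = (-0.1846, 0.3197, 0.0616)
arm 3 at φ=240.0°: (R−r)+L cos θ3 = 0.2761;  centre 3 = (-0.1380, -0.2391, -0.1631)
eliminate P² terms by subtracting sphere 1 from 2 and 3
plane₁₂: -1.1278x+0.6394y+0.0918z = -0.0041
det = 1.2008;  x = 0.0236+-0.1539z,  y = 0.0353+-0.4150z
quadratic in z: (1.1959)z²+(0.0488)z+(-0.1220)=0, √Δ=0.7654 → z ∈ {-0.3404, 0.2996}; z = -0.3404 (taking z<0)
x = 0.0760, y = 0.1766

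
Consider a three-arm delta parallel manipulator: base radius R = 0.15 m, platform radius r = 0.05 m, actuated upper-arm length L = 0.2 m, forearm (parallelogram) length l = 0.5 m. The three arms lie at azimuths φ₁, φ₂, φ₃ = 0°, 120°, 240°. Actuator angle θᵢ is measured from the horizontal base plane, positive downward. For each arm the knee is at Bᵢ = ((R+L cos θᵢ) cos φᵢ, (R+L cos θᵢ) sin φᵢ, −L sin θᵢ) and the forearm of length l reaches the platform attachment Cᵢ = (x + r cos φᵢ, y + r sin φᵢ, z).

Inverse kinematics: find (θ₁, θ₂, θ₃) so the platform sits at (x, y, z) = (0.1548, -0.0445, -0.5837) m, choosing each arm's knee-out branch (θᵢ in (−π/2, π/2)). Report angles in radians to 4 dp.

φ1=0.0° → target in arm frame (0.1548, -0.0445)
  A=-0.0548, B=-0.5837, C=(l²−L²−A²−y'²−z²)/(2L)=-0.3392
  γ=atan2(-0.5837,-0.0548)=-1.6644;  ψ=arccos(-0.5786)=2.1878;  θ1=γ+ψ≈0.5234
φ2=120.0° → target in arm frame (-0.1159, -0.1118)
  A=0.2159, B=-0.5837, C=(l²−L²−A²−y'²−z²)/(2L)=-0.4746
  θ2 = atan2(B,A) + arccos(C/0.6224) = 1.2216
φ3=240.0° → target in arm frame (-0.0389, 0.1563)
  A=0.1389, B=-0.5837, C=(l²−L²−A²−y'²−z²)/(2L)=-0.4361
  √(A²+B²)=0.6000;  θ3 = -1.3372+2.3844 ≈ 1.0472

θ₁ = 0.5234, θ₂ = 1.2216, θ₃ = 1.0472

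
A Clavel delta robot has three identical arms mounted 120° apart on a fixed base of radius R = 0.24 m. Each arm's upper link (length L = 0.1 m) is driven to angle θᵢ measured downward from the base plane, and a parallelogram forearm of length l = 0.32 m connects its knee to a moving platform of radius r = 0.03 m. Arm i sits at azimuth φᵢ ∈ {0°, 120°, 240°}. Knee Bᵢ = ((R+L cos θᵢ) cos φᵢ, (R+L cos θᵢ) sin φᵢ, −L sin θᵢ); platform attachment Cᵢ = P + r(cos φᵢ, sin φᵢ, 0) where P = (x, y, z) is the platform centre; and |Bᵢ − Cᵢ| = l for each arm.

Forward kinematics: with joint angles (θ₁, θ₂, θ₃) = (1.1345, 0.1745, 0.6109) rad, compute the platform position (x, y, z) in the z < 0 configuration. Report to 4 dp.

(-0.0502, 0.0207, -0.1930)

S1 = (0.2523·cos0.0°, 0.2523·sin0.0°, -0.0906) = (0.2523, 0.0000, -0.0906)
S2 = (0.3085·cos120.0°, 0.3085·sin120.0°, -0.0174) = (-0.1542, 0.2672, -0.0174)
arm 3 at φ=240.0°: e+L cos θ3 = 0.2919;  S3 = (-0.1460, -0.2528, -0.0574)
subtract pairs → two planes through P
plane₁₂: -0.8130x+0.5343y+0.1465z = 0.0236
det = 0.8366;  x = -0.0249+0.1311z,  y = 0.0063+-0.0748z
sphere 1 gives Az²+Bz+C=0 with A=1.0228, B=0.1077, C=-0.0173;  B²−4AC=0.0825;  roots -0.1930, 0.0878;  negative root z = -0.1930
x = -0.0502, y = 0.0207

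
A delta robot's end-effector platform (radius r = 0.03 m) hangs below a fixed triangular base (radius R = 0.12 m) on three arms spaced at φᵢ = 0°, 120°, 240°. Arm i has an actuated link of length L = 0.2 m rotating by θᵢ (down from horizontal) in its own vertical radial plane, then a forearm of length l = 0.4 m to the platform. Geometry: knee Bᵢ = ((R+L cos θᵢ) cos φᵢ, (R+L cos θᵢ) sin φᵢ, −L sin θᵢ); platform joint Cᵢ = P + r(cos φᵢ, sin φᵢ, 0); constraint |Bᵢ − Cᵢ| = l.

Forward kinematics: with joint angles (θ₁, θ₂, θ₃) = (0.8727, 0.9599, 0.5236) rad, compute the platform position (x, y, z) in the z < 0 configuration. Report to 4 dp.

(-0.0269, -0.0832, -0.4579)

φ1=0.0°: virtual centre (0.2186, 0.0000, -0.1532), radius l
arm 2 at φ=120.0°: e+L cos θ2 = 0.2047;  centre 2 = (-0.1024, 0.1773, -0.1638)
arm 3 at φ=240.0°: e+L cos θ3 = 0.2632;  centre 3 = (-0.1316, -0.2279, -0.1000)
subtract pairs → two planes through P
plane₁₂: -0.6418x+0.3546y+-0.0212z = -0.0025
Cramer: x(z) = -0.0032+0.0519z;  y(z) = -0.0128+0.1538z
quadratic in z: (1.0263)z²+(0.2795)z+(-0.0872)=0, √Δ=0.6604 → z ∈ {-0.4579, 0.1856}; z = -0.4579 (taking z<0)
x = -0.0269, y = -0.0832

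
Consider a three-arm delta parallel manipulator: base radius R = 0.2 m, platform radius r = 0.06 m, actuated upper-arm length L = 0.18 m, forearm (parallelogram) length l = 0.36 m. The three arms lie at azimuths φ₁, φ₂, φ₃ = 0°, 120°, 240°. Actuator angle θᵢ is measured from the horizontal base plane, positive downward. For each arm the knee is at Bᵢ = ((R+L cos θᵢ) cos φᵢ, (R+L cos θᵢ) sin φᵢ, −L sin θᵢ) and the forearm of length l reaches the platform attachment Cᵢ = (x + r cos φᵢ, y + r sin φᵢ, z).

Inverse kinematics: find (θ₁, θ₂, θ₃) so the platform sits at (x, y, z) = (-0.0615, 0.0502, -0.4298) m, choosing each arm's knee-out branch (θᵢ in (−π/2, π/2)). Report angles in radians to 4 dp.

φ1=0.0° → target in arm frame (-0.0615, 0.0502)
  A cos θ + B sin θ = C:  0.2015·cos θ + -0.4298·sin θ = -0.3629
  √(A²+B²)=0.4747;  θ1 = -1.1324+2.4411 ≈ 1.3087
arm 2 (φ=120.0°): x'=0.0742, y'=0.0282
  A cos θ + B sin θ = C:  0.0658·cos θ + -0.4298·sin θ = -0.2574
  γ=atan2(-0.4298,0.0658)=-1.4189;  ψ=arccos(-0.5919)=2.2042;  θ2=γ+ψ≈0.7853
φ3=240.0° → target in arm frame (-0.0127, -0.0784)
  e−x'=0.1527;  (l²−L²−(e−x')²−y'²−z²)/2L = -0.3250
  θ3 = atan2(B,A) + arccos(C/0.4561) = 1.1344

θ₁ = 1.3087, θ₂ = 0.7853, θ₃ = 1.1344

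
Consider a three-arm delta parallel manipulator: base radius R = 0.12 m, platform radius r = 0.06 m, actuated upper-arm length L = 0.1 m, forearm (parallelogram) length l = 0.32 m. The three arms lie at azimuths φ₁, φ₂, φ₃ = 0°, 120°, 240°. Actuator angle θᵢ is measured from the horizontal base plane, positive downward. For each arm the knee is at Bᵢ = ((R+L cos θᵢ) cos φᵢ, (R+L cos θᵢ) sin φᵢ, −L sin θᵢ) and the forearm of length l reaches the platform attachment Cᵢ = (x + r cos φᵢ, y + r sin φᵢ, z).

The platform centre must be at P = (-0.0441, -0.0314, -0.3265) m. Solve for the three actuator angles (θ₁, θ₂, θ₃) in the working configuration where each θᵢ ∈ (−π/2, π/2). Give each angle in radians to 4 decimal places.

θ₁ = 0.6981, θ₂ = 0.5233, θ₃ = 0.2618

φ1=0.0° → target in arm frame (-0.0441, -0.0314)
  A=0.1041, B=-0.3265, C=(l²−L²−A²−y'²−z²)/(2L)=-0.1301
  θ1 = atan2(B,A) + arccos(C/0.3427) = 0.6981
rotate P by −φ2: (-0.0051, 0.0539, -0.3265)
  A cos θ + B sin θ = C:  0.0651·cos θ + -0.3265·sin θ = -0.1068
  γ=atan2(-0.3265,0.0651)=-1.3739;  ψ=arccos(-0.3206)=1.8972;  θ2=γ+ψ≈0.5233
φ3=240.0° → target in arm frame (0.0492, -0.0225)
  e−x'=0.0108;  (l²−L²−(e−x')²−y'²−z²)/2L = -0.0741
  √(A²+B²)=0.3267;  θ3 = -1.5379+1.7997 ≈ 0.2618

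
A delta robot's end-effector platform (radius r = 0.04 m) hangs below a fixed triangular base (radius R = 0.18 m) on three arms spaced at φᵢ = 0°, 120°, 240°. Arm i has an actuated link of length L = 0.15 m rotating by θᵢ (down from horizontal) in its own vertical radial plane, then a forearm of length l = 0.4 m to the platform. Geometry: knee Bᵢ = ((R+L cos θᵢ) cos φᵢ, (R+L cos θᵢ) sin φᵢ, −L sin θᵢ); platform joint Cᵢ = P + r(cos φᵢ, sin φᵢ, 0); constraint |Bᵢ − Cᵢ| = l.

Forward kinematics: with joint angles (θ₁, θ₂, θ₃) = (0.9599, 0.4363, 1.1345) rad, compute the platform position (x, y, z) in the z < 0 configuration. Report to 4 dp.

(-0.0250, 0.0956, -0.4193)

φ1=0.0°: virtual centre (0.2260, 0.0000, -0.1229), radius l
arm 2 at φ=120.0°: e+L cos θ2 = 0.2759;  centre 2 = (-0.1380, 0.2390, -0.0634)
arm 3 at φ=240.0°: e+L cos θ3 = 0.2034;  centre 3 = (-0.1017, -0.1761, -0.1359)
|centre ₂|²−|centre ₁|² = 0.0140;  |centre ₃|²−|centre ₁|² = -0.0063
linear system: -0.7280x+0.4780y = 0.0140−0.1190z; -0.6555x+-0.3523y = -0.0063−-0.0262z
Cramer: x(z) = -0.0033+0.0516z;  y(z) = 0.0242-0.1703z
sphere 1 gives Az²+Bz+C=0 with A=1.0317, B=0.2138, C=-0.0917;  B²−4AC=0.4242;  roots -0.4193, 0.2120;  negative root z = -0.4193
x = -0.0250, y = 0.0956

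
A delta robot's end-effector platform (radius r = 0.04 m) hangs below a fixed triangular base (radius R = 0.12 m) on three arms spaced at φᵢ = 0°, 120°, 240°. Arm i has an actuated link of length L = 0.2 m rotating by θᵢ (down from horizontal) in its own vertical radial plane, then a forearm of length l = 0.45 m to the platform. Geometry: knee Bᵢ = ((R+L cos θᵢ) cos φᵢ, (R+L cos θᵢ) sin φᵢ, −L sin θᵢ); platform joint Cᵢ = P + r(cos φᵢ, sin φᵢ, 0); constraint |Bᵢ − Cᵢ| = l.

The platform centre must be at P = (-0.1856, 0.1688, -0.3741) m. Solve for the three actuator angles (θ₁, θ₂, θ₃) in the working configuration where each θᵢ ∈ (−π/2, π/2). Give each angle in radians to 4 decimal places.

θ₁ = 1.0473, θ₂ = -0.3492, θ₃ = 0.6983

arm 1 (φ=0.0°): x'=-0.1856, y'=0.1688
  e−x'=0.2656;  (l²−L²−(e−x')²−y'²−z²)/2L = -0.1912
  θ1 = atan2(B,A) + arccos(C/0.4588) = 1.0473
φ2=120.0° → target in arm frame (0.2390, 0.0763)
  A cos θ + B sin θ = C:  -0.1590·cos θ + -0.3741·sin θ = -0.0214
  √(A²+B²)=0.4065;  θ2 = -1.9727+1.6234 ≈ -0.3492
arm 3 (φ=240.0°): x'=-0.0534, y'=-0.2451
  A cos θ + B sin θ = C:  0.1334·cos θ + -0.3741·sin θ = -0.1383
  γ=atan2(-0.3741,0.1334)=-1.2283;  ψ=arccos(-0.3483)=1.9266;  θ3=γ+ψ≈0.6983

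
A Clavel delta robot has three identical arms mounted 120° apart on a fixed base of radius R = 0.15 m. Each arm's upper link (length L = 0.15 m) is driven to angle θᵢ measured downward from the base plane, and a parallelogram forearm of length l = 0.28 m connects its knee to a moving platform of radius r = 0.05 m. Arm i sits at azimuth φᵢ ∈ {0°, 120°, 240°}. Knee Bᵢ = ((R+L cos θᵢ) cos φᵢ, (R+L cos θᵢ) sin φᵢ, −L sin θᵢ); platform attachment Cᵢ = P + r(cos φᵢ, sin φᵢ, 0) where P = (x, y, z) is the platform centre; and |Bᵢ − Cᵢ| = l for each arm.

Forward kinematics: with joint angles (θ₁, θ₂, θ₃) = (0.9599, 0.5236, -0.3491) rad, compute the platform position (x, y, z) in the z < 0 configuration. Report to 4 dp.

arm 1 at φ=0.0°: ρ1 = 0.1860;  S1 = (0.1860, 0.0000, -0.1229)
S2 = (0.2299·cos120.0°, 0.2299·sin120.0°, -0.0750) = (-0.1150, 0.1991, -0.0750)
S3 = (0.2410·cos240.0°, 0.2410·sin240.0°, 0.0513) = (-0.1205, -0.2087, 0.0513)
eliminate P² terms by subtracting sphere 1 from 2 and 3
plane₁₂: -0.6020x+0.3982y+0.0957z = 0.0088
Cramer: x(z) = -0.0162+0.3607z;  y(z) = -0.0025+0.3049z
into |P−S₁|² = l²: 1.2230z² + 0.0983z + -0.0224 = 0;  Δ = 0.1192;  z = -0.1813 or 0.1009 → z<0 root = -0.1813
x = -0.0816, y = -0.0578

(-0.0816, -0.0578, -0.1813)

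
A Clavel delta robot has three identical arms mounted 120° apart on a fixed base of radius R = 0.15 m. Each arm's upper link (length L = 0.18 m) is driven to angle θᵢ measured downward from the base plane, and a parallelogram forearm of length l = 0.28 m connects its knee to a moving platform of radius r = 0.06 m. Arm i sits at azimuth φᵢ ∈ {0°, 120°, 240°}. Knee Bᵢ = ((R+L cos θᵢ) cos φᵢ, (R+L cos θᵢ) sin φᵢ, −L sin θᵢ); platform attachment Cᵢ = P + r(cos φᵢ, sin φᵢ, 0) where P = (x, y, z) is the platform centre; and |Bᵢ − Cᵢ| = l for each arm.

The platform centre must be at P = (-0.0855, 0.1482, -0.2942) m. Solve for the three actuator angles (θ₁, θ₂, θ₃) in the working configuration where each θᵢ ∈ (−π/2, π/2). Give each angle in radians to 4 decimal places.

rotate P by −φ1: (-0.0855, 0.1482, -0.2942)
  A=0.1755, B=-0.2942, C=(l²−L²−A²−y'²−z²)/(2L)=-0.2592
  γ=atan2(-0.2942,0.1755)=-1.0329;  ψ=arccos(-0.7567)=2.4290;  θ1=γ+ψ≈1.3961
φ2=120.0° → target in arm frame (0.1711, -0.0001)
  A cos θ + B sin θ = C:  -0.0811·cos θ + -0.2942·sin θ = -0.1309
  θ2 = atan2(B,A) + arccos(C/0.3052) = 0.1744
φ3=240.0° → target in arm frame (-0.0856, -0.1481)
  A=0.1756, B=-0.2942, C=(l²−L²−A²−y'²−z²)/(2L)=-0.2593
  γ=atan2(-0.2942,0.1756)=-1.0327;  ψ=arccos(-0.7567)=2.4291;  θ3=γ+ψ≈1.3964

θ₁ = 1.3961, θ₂ = 0.1744, θ₃ = 1.3964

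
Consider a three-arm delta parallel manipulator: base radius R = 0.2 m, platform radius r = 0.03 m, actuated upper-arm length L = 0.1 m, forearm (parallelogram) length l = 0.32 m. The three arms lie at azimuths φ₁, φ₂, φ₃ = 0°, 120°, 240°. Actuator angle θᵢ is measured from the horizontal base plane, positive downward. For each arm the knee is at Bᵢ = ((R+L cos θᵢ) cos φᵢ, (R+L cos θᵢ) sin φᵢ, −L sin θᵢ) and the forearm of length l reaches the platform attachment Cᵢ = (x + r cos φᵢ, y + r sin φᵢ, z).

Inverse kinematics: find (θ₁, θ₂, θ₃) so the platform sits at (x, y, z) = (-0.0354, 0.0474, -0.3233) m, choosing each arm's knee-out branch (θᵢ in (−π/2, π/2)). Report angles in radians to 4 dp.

arm 1 (φ=0.0°): x'=-0.0354, y'=0.0474
  A cos θ + B sin θ = C:  0.2054·cos θ + -0.3233·sin θ = -0.2828
  θ1 = atan2(B,A) + arccos(C/0.3830) = 1.3965
φ2=120.0° → target in arm frame (0.0587, 0.0070)
  e−x'=0.1113;  (l²−L²−(e−x')²−y'²−z²)/2L = -0.1227
  γ=atan2(-0.3233,0.1113)=-1.2394;  ψ=arccos(-0.3590)=1.9380;  θ2=γ+ψ≈0.6986
φ3=240.0° → target in arm frame (-0.0233, -0.0544)
  A cos θ + B sin θ = C:  0.1933·cos θ + -0.3233·sin θ = -0.2623
  γ=atan2(-0.3233,0.1933)=-1.0318;  ψ=arccos(-0.6963)=2.3411;  θ3=γ+ψ≈1.3092

θ₁ = 1.3965, θ₂ = 0.6986, θ₃ = 1.3092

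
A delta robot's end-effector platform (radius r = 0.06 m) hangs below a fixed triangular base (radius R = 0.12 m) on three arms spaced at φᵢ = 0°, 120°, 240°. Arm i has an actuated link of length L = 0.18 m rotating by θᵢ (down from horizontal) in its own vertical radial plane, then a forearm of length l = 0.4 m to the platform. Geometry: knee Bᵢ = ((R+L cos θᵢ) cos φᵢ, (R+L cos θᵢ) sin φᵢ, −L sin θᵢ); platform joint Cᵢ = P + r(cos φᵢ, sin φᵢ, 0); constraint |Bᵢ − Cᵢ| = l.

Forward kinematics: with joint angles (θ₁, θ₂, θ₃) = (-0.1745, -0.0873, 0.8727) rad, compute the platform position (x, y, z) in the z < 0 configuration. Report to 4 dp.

O1 = (0.2373·cos0.0°, 0.2373·sin0.0°, 0.0313) = (0.2373, 0.0000, 0.0313)
φ2=120.0°: virtual centre (-0.1197, 0.2073, 0.0157), radius l
O3 = (0.1757·cos240.0°, 0.1757·sin240.0°, -0.1379) = (-0.0878, -0.1522, -0.1379)
eliminate P² terms by subtracting sphere 1 from 2 and 3
plane₁₂: -0.7138x+0.4145y+-0.0311z = 0.0002
Cramer: x(z) = 0.0061-0.3075z;  y(z) = 0.0112-0.4545z
quadratic in z: (1.3012)z²+(0.0695)z+(-0.1055)=0, √Δ=0.7442 → z ∈ {-0.3127, 0.2593}; z = -0.3127 (taking z<0)
x = 0.1023, y = 0.1533

(0.1023, 0.1533, -0.3127)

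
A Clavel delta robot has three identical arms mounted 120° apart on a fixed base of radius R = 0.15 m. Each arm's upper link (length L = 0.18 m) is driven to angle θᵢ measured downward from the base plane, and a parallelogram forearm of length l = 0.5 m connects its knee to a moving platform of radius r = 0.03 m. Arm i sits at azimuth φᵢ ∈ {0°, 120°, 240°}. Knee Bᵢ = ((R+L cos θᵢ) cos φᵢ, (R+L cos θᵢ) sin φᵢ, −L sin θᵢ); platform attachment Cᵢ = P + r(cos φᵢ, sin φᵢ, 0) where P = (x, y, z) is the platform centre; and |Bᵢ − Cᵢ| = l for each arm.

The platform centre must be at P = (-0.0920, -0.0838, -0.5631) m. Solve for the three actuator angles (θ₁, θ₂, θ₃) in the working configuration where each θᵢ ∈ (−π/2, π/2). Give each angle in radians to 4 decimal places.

θ₁ = 1.1343, θ₂ = 0.9597, θ₃ = 0.5236

φ1=0.0° → target in arm frame (-0.0920, -0.0838)
  A=0.2120, B=-0.5631, C=(l²−L²−A²−y'²−z²)/(2L)=-0.4207
  γ=atan2(-0.5631,0.2120)=-1.2107;  ψ=arccos(-0.6992)=2.3451;  θ1=γ+ψ≈1.1343
arm 2 (φ=120.0°): x'=-0.0266, y'=0.1216
  A=0.1466, B=-0.5631, C=(l²−L²−A²−y'²−z²)/(2L)=-0.3771
  γ=atan2(-0.5631,0.1466)=-1.3162;  ψ=arccos(-0.6480)=2.2758;  θ2=γ+ψ≈0.9597
arm 3 (φ=240.0°): x'=0.1186, y'=-0.0378
  e−x'=0.0014;  (l²−L²−(e−x')²−y'²−z²)/2L = -0.2803
  γ=atan2(-0.5631,0.0014)=-1.5683;  ψ=arccos(-0.4978)=2.0918;  θ3=γ+ψ≈0.5236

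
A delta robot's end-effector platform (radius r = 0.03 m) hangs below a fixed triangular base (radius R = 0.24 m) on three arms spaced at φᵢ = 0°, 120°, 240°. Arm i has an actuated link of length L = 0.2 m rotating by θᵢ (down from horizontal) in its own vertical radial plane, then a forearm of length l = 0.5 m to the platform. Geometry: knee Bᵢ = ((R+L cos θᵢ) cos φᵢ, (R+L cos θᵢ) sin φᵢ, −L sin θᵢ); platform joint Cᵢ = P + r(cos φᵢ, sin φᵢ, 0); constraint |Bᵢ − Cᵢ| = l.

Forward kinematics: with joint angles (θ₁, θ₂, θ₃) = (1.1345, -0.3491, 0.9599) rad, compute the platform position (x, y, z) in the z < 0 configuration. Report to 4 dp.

(-0.1288, 0.1625, -0.3919)

arm 1 at φ=0.0°: ρ1 = 0.2945;  S1 = (0.2945, 0.0000, -0.1813)
φ2=120.0°: virtual centre (-0.1990, 0.3446, 0.0684), radius l
φ3=240.0°: virtual centre (-0.1624, -0.2812, -0.1638), radius l
eliminate P² terms by subtracting sphere 1 from 2 and 3
[-0.9870 0.6892 0.4994]·P = 0.0434;  [-0.9138 -0.5624 0.0349]·P = 0.0127
det = 1.1849;  x = -0.0280+0.2573z,  y = 0.0229+-0.3560z
into |P−S₁|² = l²: 1.1930z² + 0.1802z + -0.1126 = 0;  Δ = 0.5698;  z = -0.3919 or 0.2408 → z<0 root = -0.3919
x = -0.1288, y = 0.1625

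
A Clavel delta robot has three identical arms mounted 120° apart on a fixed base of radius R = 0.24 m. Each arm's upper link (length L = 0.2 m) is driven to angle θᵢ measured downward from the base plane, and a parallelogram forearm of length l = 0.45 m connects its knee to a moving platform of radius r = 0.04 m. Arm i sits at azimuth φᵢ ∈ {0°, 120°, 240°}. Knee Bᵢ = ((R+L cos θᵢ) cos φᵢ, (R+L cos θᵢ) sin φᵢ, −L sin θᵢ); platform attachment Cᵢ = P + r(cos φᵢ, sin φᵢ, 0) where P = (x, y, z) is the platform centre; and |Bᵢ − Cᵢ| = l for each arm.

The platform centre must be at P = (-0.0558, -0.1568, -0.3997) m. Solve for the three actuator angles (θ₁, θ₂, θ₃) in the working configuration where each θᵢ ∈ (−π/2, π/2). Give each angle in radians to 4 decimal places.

rotate P by −φ1: (-0.0558, -0.1568, -0.3997)
  A=0.2558, B=-0.3997, C=(l²−L²−A²−y'²−z²)/(2L)=-0.2182
  √(A²+B²)=0.4745;  θ1 = -1.0015+2.0486 ≈ 1.0471
φ2=120.0° → target in arm frame (-0.1079, 0.1267)
  A cos θ + B sin θ = C:  0.3079·cos θ + -0.3997·sin θ = -0.2703
  √(A²+B²)=0.5045;  θ2 = -0.9144+2.1362 ≈ 1.2217
rotate P by −φ3: (0.1637, 0.0301, -0.3997)
  A cos θ + B sin θ = C:  0.0363·cos θ + -0.3997·sin θ = 0.0013
  √(A²+B²)=0.4013;  θ3 = -1.4802+1.5676 ≈ 0.0874

θ₁ = 1.0471, θ₂ = 1.2217, θ₃ = 0.0874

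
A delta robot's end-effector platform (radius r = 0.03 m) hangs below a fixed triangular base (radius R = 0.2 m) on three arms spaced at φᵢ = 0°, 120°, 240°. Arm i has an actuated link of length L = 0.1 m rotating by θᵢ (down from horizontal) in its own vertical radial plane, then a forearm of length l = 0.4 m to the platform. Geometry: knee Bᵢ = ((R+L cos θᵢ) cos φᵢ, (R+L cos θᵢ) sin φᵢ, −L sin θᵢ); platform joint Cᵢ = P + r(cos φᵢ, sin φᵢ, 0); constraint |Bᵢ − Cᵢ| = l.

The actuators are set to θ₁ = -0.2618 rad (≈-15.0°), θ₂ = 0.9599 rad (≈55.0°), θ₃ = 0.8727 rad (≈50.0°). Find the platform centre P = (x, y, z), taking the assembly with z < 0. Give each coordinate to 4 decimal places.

φ1=0.0°: virtual centre (0.2666, 0.0000, 0.0259), radius l
arm 2 at φ=120.0°: e+L cos θ2 = 0.2274;  centre 2 = (-0.1137, 0.1969, -0.0819)
arm 3 at φ=240.0°: e+L cos θ3 = 0.2343;  centre 3 = (-0.1171, -0.2029, -0.0766)
subtract pairs → two planes through P
linear system: -0.7605x+0.3938y = -0.0133−-0.2156z; -0.7675x+-0.4058y = -0.0110−-0.2050z
Cramer: x(z) = 0.0159-0.2754z;  y(z) = -0.0031+0.0157z
into |P−centre ₁|² = l²: 1.0761z² + 0.0862z + -0.0965 = 0;  Δ = 0.4228;  z = -0.3422 or 0.2621 → z<0 root = -0.3422
x = 0.1102, y = -0.0084

(0.1102, -0.0084, -0.3422)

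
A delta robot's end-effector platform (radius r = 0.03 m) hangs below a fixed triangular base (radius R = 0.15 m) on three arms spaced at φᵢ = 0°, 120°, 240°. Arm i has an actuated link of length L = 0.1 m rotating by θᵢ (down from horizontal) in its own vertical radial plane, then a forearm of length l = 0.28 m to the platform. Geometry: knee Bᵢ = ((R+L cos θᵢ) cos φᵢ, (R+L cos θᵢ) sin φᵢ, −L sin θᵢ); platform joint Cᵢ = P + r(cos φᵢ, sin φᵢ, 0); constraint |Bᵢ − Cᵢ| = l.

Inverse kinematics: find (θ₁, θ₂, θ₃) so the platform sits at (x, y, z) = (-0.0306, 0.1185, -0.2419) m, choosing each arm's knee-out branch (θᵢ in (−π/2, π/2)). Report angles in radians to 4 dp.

arm 1 (φ=0.0°): x'=-0.0306, y'=0.1185
  A cos θ + B sin θ = C:  0.1506·cos θ + -0.2419·sin θ = -0.1342
  √(A²+B²)=0.2849;  θ1 = -1.0139+2.0611 ≈ 1.0472
rotate P by −φ2: (0.1179, -0.0327, -0.2419)
  e−x'=0.0021;  (l²−L²−(e−x')²−y'²−z²)/2L = 0.0440
  γ=atan2(-0.2419,0.0021)=-1.5622;  ψ=arccos(0.1820)=1.3877;  θ2=γ+ψ≈-0.1745
φ3=240.0° → target in arm frame (-0.0873, -0.0858)
  A=0.2073, B=-0.2419, C=(l²−L²−A²−y'²−z²)/(2L)=-0.2023
  γ=atan2(-0.2419,0.2073)=-0.8622;  ψ=arccos(-0.6349)=2.2586;  θ3=γ+ψ≈1.3964

θ₁ = 1.0472, θ₂ = -0.1745, θ₃ = 1.3964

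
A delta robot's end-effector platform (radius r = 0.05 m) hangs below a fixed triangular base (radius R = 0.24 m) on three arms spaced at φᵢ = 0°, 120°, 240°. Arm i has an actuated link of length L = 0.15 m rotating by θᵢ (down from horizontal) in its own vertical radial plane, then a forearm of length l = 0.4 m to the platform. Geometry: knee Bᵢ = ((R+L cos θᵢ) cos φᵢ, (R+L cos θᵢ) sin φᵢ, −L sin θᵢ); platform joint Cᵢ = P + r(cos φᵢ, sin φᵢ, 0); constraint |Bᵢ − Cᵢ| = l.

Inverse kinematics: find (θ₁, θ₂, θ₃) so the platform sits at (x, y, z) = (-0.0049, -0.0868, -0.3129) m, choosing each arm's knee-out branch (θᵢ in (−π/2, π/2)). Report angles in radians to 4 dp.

rotate P by −φ1: (-0.0049, -0.0868, -0.3129)
  e−x'=0.1949;  (l²−L²−(e−x')²−y'²−z²)/2L = -0.0198
  √(A²+B²)=0.3686;  θ1 = -1.0137+1.6244 ≈ 0.6107
φ2=120.0° → target in arm frame (-0.0727, 0.0476)
  A=0.2627, B=-0.3129, C=(l²−L²−A²−y'²−z²)/(2L)=-0.1057
  √(A²+B²)=0.4086;  θ2 = -0.8724+1.8324 ≈ 0.9600
arm 3 (φ=240.0°): x'=0.0776, y'=0.0392
  e−x'=0.1124;  (l²−L²−(e−x')²−y'²−z²)/2L = 0.0848
  θ3 = atan2(B,A) + arccos(C/0.3325) = 0.0870

θ₁ = 0.6107, θ₂ = 0.9600, θ₃ = 0.0870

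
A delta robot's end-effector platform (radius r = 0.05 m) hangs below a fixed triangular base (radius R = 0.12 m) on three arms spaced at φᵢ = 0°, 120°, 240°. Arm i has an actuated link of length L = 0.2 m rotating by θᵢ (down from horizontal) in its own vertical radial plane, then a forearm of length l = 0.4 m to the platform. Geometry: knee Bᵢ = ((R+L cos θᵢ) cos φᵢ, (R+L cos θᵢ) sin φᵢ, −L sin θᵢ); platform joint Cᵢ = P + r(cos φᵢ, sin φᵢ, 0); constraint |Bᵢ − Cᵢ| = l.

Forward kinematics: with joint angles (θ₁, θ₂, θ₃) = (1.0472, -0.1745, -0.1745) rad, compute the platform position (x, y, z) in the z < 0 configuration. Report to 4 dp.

S1 = (0.1700·cos0.0°, 0.1700·sin0.0°, -0.1732) = (0.1700, 0.0000, -0.1732)
S2 = (0.2670·cos120.0°, 0.2670·sin120.0°, 0.0347) = (-0.1335, 0.2312, 0.0347)
φ3=240.0°: virtual centre (-0.1335, -0.2312, 0.0347), radius l
subtract pairs → two planes through P
[-0.6070 0.4624 0.4159]·P = 0.0136;  [-0.6070 -0.4624 0.4159]·P = 0.0136
Cramer: x(z) = -0.0224+0.6851z;  y(z) = 0.0000-0.0000z
into |P−S₁|² = l²: 1.4694z² + 0.0828z + -0.0930 = 0;  Δ = 0.5535;  z = -0.2813 or 0.2250 → z<0 root = -0.2813
x = -0.2151, y = 0.0000

(-0.2151, 0.0000, -0.2813)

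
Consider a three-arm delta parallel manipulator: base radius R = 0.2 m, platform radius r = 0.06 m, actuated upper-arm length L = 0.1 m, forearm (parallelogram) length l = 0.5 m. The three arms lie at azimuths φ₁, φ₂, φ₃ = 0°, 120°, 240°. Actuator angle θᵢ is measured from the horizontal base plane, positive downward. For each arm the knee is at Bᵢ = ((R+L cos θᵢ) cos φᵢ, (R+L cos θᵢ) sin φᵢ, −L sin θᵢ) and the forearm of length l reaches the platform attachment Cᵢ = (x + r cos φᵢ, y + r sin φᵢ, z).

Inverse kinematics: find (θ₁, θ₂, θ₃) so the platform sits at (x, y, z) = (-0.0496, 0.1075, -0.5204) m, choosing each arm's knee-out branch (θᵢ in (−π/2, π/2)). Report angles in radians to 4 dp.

arm 1 (φ=0.0°): x'=-0.0496, y'=0.1075
  A=0.1896, B=-0.5204, C=(l²−L²−A²−y'²−z²)/(2L)=-0.3916
  γ=atan2(-0.5204,0.1896)=-1.2214;  ψ=arccos(-0.7070)=2.3561;  θ1=γ+ψ≈1.1347
rotate P by −φ2: (0.1179, -0.0108, -0.5204)
  e−x'=0.0221;  (l²−L²−(e−x')²−y'²−z²)/2L = -0.1571
  θ2 = atan2(B,A) + arccos(C/0.5209) = 0.3488
rotate P by −φ3: (-0.0683, -0.0967, -0.5204)
  A=0.2083, B=-0.5204, C=(l²−L²−A²−y'²−z²)/(2L)=-0.4178
  γ=atan2(-0.5204,0.2083)=-1.1901;  ψ=arccos(-0.7453)=2.4118;  θ3=γ+ψ≈1.2217

θ₁ = 1.1347, θ₂ = 0.3488, θ₃ = 1.2217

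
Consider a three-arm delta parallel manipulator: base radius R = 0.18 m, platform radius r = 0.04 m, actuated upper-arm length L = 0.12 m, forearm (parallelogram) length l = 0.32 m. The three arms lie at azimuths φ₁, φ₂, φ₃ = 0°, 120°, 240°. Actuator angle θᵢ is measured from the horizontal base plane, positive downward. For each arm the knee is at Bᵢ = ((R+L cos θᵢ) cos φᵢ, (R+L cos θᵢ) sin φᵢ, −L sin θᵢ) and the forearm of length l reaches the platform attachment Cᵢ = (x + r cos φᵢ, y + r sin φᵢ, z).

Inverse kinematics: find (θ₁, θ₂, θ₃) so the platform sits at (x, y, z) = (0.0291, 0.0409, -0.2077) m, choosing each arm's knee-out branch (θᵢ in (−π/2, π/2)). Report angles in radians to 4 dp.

θ₁ = -0.0879, θ₂ = 0.0001, θ₃ = 0.6110

φ1=0.0° → target in arm frame (0.0291, 0.0409)
  A=0.1109, B=-0.2077, C=(l²−L²−A²−y'²−z²)/(2L)=0.1287
  γ=atan2(-0.2077,0.1109)=-1.0804;  ψ=arccos(0.5466)=0.9925;  θ1=γ+ψ≈-0.0879
arm 2 (φ=120.0°): x'=0.0209, y'=-0.0457
  A cos θ + B sin θ = C:  0.1191·cos θ + -0.2077·sin θ = 0.1191
  γ=atan2(-0.2077,0.1191)=-1.0500;  ψ=arccos(0.4974)=1.0502;  θ2=γ+ψ≈0.0001
rotate P by −φ3: (-0.0500, 0.0048, -0.2077)
  A=0.1900, B=-0.2077, C=(l²−L²−A²−y'²−z²)/(2L)=0.0365
  γ=atan2(-0.2077,0.1900)=-0.8300;  ψ=arccos(0.1295)=1.4409;  θ3=γ+ψ≈0.6110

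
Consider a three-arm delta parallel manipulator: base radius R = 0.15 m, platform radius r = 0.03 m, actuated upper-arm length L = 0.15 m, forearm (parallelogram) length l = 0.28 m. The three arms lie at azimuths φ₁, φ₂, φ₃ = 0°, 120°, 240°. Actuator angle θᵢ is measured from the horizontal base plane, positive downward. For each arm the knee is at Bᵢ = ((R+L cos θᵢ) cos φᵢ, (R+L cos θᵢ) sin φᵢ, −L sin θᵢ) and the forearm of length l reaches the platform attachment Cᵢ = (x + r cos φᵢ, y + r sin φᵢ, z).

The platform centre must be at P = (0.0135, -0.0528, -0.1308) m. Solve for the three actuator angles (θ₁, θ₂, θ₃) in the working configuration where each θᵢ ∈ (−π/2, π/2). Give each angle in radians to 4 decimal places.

rotate P by −φ1: (0.0135, -0.0528, -0.1308)
  A cos θ + B sin θ = C:  0.1065·cos θ + -0.1308·sin θ = 0.0822
  θ1 = atan2(B,A) + arccos(C/0.1687) = 0.1743
φ2=120.0° → target in arm frame (-0.0525, 0.0147)
  e−x'=0.1725;  (l²−L²−(e−x')²−y'²−z²)/2L = 0.0294
  √(A²+B²)=0.2165;  θ2 = -0.6488+1.4344 ≈ 0.7856
φ3=240.0° → target in arm frame (0.0390, 0.0381)
  A cos θ + B sin θ = C:  0.0810·cos θ + -0.1308·sin θ = 0.1026
  θ3 = atan2(B,A) + arccos(C/0.1539) = -0.1752

θ₁ = 0.1743, θ₂ = 0.7856, θ₃ = -0.1752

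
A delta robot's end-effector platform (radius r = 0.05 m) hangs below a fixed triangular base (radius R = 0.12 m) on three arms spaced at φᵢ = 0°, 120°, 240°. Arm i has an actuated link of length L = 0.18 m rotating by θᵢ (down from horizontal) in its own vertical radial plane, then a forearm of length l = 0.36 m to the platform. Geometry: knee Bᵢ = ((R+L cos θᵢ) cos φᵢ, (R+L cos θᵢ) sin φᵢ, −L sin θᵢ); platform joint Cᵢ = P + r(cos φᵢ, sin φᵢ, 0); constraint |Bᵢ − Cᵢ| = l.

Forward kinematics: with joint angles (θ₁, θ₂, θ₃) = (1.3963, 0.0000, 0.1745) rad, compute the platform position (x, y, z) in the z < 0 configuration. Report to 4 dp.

φ1=0.0°: virtual centre (0.1013, 0.0000, -0.1773), radius l
φ2=120.0°: virtual centre (-0.1250, 0.2165, 0.0000), radius l
arm 3 at φ=240.0°: e+L cos θ3 = 0.2473;  centre 3 = (-0.1236, -0.2141, -0.0313)
eliminate P² terms by subtracting sphere 1 from 2 and 3
plane₁₂: -0.4525x+0.4330y+0.3545z = 0.0208
det = 0.3886;  x = -0.0457+0.7162z,  y = 0.0003+-0.0703z
quadratic in z: (1.5179)z²+(0.1439)z+(-0.0766)=0, √Δ=0.6969 → z ∈ {-0.2770, 0.1821}; z = -0.2770 (taking z<0)
x = -0.2441, y = 0.0198

(-0.2441, 0.0198, -0.2770)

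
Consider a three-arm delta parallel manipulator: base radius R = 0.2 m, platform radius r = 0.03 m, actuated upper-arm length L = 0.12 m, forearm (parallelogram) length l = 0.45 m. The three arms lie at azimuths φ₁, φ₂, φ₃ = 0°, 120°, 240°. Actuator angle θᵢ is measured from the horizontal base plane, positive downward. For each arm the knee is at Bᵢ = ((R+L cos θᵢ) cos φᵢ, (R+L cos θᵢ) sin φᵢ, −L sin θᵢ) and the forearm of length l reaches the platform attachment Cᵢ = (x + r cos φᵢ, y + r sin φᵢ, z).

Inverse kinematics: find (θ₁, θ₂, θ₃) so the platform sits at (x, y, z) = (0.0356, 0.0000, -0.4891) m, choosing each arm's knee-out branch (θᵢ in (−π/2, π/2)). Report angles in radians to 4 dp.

φ1=0.0° → target in arm frame (0.0356, 0.0000)
  e−x'=0.1344;  (l²−L²−(e−x')²−y'²−z²)/2L = -0.2883
  θ1 = atan2(B,A) + arccos(C/0.5072) = 0.8726
φ2=120.0° → target in arm frame (-0.0178, -0.0308)
  e−x'=0.1878;  (l²−L²−(e−x')²−y'²−z²)/2L = -0.3639
  γ=atan2(-0.4891,0.1878)=-1.2042;  ψ=arccos(-0.6946)=2.3387;  θ2=γ+ψ≈1.1345
rotate P by −φ3: (-0.0178, 0.0308, -0.4891)
  A=0.1878, B=-0.4891, C=(l²−L²−A²−y'²−z²)/(2L)=-0.3639
  γ=atan2(-0.4891,0.1878)=-1.2042;  ψ=arccos(-0.6946)=2.3387;  θ3=γ+ψ≈1.1345

θ₁ = 0.8726, θ₂ = 1.1345, θ₃ = 1.1345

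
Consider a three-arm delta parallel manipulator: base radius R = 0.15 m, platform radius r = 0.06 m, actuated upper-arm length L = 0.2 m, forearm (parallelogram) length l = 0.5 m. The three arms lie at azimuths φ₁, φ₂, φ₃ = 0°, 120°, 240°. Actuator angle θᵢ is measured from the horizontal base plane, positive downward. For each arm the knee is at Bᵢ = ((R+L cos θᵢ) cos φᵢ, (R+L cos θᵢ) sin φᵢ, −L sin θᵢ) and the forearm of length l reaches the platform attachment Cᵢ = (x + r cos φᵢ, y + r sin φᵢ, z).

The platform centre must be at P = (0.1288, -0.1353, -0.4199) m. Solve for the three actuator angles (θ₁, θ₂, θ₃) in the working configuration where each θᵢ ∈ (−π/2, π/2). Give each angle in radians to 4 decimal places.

rotate P by −φ1: (0.1288, -0.1353, -0.4199)
  e−x'=-0.0388;  (l²−L²−(e−x')²−y'²−z²)/2L = 0.0347
  √(A²+B²)=0.4217;  θ1 = -1.6629+1.4885 ≈ -0.1745
arm 2 (φ=120.0°): x'=-0.1816, y'=-0.0439
  A=0.2716, B=-0.4199, C=(l²−L²−A²−y'²−z²)/(2L)=-0.1050
  θ2 = atan2(B,A) + arccos(C/0.5001) = 0.7856
φ3=240.0° → target in arm frame (0.0528, 0.1792)
  A=0.0372, B=-0.4199, C=(l²−L²−A²−y'²−z²)/(2L)=0.0005
  γ=atan2(-0.4199,0.0372)=-1.4824;  ψ=arccos(0.0011)=1.5697;  θ3=γ+ψ≈0.0873

θ₁ = -0.1745, θ₂ = 0.7856, θ₃ = 0.0873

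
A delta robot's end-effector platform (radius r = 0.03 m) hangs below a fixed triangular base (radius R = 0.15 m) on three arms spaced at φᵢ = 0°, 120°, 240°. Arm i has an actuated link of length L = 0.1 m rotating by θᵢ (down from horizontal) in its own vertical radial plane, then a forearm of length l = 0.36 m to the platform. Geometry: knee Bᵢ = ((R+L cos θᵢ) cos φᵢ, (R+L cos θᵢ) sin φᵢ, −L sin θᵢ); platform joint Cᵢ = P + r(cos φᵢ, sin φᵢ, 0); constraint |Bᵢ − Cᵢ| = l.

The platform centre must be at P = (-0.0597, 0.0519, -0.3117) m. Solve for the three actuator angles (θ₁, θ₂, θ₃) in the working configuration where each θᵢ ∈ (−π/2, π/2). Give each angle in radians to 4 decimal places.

θ₁ = 0.6982, θ₂ = -0.1747, θ₃ = 0.4360

arm 1 (φ=0.0°): x'=-0.0597, y'=0.0519
  e−x'=0.1797;  (l²−L²−(e−x')²−y'²−z²)/2L = -0.0627
  θ1 = atan2(B,A) + arccos(C/0.3598) = 0.6982
φ2=120.0° → target in arm frame (0.0748, 0.0258)
  e−x'=0.0452;  (l²−L²−(e−x')²−y'²−z²)/2L = 0.0987
  γ=atan2(-0.3117,0.0452)=-1.4268;  ψ=arccos(0.3133)=1.2521;  θ2=γ+ψ≈-0.1747
rotate P by −φ3: (-0.0151, -0.0777, -0.3117)
  A cos θ + B sin θ = C:  0.1351·cos θ + -0.3117·sin θ = -0.0092
  √(A²+B²)=0.3397;  θ3 = -1.1618+1.5978 ≈ 0.4360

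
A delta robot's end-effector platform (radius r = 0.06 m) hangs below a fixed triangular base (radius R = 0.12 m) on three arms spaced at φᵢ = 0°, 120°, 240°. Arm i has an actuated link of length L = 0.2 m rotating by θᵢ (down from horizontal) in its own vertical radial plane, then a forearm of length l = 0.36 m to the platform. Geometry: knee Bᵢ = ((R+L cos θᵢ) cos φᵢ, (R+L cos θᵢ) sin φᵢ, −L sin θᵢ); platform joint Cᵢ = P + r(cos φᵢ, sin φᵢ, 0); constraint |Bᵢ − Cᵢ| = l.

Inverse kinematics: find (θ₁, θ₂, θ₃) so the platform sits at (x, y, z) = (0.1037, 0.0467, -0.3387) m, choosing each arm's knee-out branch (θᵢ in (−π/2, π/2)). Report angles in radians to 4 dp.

θ₁ = 0.0872, θ₂ = 0.5237, θ₃ = 0.7854

arm 1 (φ=0.0°): x'=0.1037, y'=0.0467
  A cos θ + B sin θ = C:  -0.0437·cos θ + -0.3387·sin θ = -0.0730
  √(A²+B²)=0.3415;  θ1 = -1.6991+1.7863 ≈ 0.0872
φ2=120.0° → target in arm frame (-0.0114, -0.1132)
  A=0.0714, B=-0.3387, C=(l²−L²−A²−y'²−z²)/(2L)=-0.1076
  γ=atan2(-0.3387,0.0714)=-1.3630;  ψ=arccos(-0.3107)=1.8867;  θ2=γ+ψ≈0.5237
rotate P by −φ3: (-0.0923, 0.0665, -0.3387)
  A=0.1523, B=-0.3387, C=(l²−L²−A²−y'²−z²)/(2L)=-0.1318
  γ=atan2(-0.3387,0.1523)=-1.1482;  ψ=arccos(-0.3550)=1.9337;  θ3=γ+ψ≈0.7854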